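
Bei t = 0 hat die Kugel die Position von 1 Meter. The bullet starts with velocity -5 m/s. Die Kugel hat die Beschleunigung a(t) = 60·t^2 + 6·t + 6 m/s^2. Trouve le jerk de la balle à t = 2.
En partant de l'accélération a(t) = 60·t^2 + 6·t + 6, nous prenons 1 dérivée. En dérivant l'accélération, nous obtenons le jerk: j(t) = 120·t + 6. Nous avons le jerk j(t) = 120·t + 6. En substituant t = 2: j(2) = 246.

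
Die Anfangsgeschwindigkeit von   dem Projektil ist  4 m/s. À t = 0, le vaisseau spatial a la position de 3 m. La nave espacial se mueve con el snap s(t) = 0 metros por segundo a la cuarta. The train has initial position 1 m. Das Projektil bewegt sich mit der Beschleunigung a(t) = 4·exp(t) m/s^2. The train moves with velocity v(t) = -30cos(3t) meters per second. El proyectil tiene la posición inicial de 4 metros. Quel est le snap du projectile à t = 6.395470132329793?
En partant de l'accélération a(t) = 4·exp(t), nous prenons 2 dérivées. La dérivée de l'accélération donne le jerk: j(t) = 4·exp(t). En prenant d/dt de j(t), nous trouvons s(t) = 4·exp(t). En utilisant s(t) = 4·exp(t) et en substituant t = 6.395470132329793, nous trouvons s = 2396.49970007804.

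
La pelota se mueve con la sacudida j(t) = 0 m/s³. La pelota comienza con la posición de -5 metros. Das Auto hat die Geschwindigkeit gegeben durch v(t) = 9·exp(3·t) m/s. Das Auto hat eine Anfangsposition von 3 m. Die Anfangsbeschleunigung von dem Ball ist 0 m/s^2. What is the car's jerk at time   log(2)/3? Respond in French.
Pour résoudre ceci, nous devons prendre 2 dérivées de notre équation de la vitesse v(t) = 9·exp(3·t). En dérivant la vitesse, nous obtenons l'accélération: a(t) = 27·exp(3·t). En prenant d/dt de a(t), nous trouvons j(t) = 81·exp(3·t). En utilisant j(t) = 81·exp(3·t) et en substituant t = log(2)/3, nous trouvons j = 162.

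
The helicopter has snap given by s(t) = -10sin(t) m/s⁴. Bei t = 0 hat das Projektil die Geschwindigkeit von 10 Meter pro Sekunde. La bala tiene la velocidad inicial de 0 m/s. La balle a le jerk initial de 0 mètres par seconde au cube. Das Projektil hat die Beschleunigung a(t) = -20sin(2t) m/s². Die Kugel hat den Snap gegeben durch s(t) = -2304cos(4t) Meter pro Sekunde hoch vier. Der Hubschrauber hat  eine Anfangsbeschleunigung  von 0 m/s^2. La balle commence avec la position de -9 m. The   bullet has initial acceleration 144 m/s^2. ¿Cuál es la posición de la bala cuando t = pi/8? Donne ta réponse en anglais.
Starting from snap s(t) = -2304·cos(4·t), we take 4 integrals. The antiderivative of snap is jerk. Using j(0) = 0, we get j(t) = -576·sin(4·t). The integral of jerk is acceleration. Using a(0) = 144, we get a(t) = 144·cos(4·t). The antiderivative of acceleration, with v(0) = 0, gives velocity: v(t) = 36·sin(4·t). Taking ∫v(t)dt and applying x(0) = -9, we find x(t) = -9·cos(4·t). We have position x(t) = -9·cos(4·t). Substituting t = pi/8: x(pi/8) = 0.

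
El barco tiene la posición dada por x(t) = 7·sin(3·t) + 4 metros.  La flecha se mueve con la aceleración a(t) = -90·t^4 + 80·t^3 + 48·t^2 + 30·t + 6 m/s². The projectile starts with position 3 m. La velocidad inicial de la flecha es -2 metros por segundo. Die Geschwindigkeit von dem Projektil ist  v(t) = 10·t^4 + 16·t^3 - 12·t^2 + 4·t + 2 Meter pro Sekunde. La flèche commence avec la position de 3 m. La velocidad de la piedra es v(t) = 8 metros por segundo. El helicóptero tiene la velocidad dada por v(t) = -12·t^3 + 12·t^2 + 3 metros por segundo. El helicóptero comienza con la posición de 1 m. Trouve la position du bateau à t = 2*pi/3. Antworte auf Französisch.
De l'équation de la position x(t) = 7·sin(3·t) + 4, nous substituons t = 2*pi/3 pour obtenir x = 4.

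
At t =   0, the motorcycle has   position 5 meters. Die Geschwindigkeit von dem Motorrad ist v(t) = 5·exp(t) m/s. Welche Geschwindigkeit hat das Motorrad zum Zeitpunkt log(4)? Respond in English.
From the given velocity equation v(t) = 5·exp(t), we substitute t = log(4) to get v = 20.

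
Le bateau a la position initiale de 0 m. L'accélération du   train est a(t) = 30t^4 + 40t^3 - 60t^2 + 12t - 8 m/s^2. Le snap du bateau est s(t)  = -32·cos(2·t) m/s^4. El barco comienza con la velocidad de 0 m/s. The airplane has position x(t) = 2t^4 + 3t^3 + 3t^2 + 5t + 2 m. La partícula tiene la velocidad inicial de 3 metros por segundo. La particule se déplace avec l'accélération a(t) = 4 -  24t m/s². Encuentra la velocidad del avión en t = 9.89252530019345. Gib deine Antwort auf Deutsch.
Wir müssen unsere Gleichung für die Position x(t) = 2·t^4 + 3·t^3 + 3·t^2 + 5·t + 2 1-mal ableiten. Die Ableitung von der Position ergibt die Geschwindigkeit: v(t) = 8·t^3 + 9·t^2 + 6·t + 5. Aus der Gleichung für die Geschwindigkeit v(t) = 8·t^3 + 9·t^2 + 6·t + 5, setzen wir t = 9.89252530019345 ein und erhalten v = 8689.93664690415.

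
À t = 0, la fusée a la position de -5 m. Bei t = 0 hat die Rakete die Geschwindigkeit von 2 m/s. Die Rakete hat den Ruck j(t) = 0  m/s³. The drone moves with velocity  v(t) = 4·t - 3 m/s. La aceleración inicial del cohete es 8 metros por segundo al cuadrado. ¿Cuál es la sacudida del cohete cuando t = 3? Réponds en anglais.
From the given jerk equation j(t) = 0, we substitute t = 3 to get j = 0.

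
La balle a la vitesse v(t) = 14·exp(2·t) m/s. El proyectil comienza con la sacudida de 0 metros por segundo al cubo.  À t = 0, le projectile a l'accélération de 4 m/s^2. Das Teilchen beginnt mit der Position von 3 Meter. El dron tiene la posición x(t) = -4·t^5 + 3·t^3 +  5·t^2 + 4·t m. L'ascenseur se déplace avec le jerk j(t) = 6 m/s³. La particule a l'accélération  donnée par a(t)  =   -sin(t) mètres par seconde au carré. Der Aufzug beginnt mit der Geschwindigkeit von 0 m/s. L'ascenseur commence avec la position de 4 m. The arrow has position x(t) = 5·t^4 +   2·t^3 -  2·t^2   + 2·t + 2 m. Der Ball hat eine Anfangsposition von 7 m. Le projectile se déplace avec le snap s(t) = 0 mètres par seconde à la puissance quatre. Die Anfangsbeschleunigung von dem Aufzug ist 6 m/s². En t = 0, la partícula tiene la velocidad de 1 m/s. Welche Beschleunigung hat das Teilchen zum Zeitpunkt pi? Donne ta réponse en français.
En utilisant a(t) = -sin(t) et en substituant t = pi, nous trouvons a = 0.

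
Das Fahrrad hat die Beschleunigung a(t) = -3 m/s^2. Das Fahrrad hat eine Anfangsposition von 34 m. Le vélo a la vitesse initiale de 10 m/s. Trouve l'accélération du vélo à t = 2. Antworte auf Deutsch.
Wir haben die Beschleunigung a(t) = -3. Durch Einsetzen von t = 2: a(2) = -3.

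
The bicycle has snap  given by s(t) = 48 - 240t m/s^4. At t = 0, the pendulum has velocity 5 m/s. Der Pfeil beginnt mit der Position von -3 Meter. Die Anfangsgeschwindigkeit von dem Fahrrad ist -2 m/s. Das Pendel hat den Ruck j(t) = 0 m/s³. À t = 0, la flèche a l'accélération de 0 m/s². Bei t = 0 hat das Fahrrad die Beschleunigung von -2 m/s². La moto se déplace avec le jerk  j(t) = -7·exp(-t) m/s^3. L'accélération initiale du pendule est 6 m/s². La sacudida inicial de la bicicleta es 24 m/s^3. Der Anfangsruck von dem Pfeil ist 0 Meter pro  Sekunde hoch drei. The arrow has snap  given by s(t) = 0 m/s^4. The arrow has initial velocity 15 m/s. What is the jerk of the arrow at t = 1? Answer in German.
Wir müssen das Integral unserer Gleichung für den Snap s(t) = 0 1-mal finden. Das Integral von dem Snap, mit j(0) = 0, ergibt den Ruck: j(t) = 0. Mit j(t) = 0 und Einsetzen von t = 1, finden wir j = 0.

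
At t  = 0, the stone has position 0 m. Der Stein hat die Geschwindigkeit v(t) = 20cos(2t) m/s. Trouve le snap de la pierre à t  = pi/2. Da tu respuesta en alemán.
Wir müssen unsere Gleichung für die Geschwindigkeit v(t) = 20·cos(2·t) 3-mal ableiten. Mit d/dt von v(t) finden wir a(t) = -40·sin(2·t). Die Ableitung von der Beschleunigung ergibt den Ruck: j(t) = -80·cos(2·t). Mit d/dt von j(t) finden wir s(t) = 160·sin(2·t). Mit s(t) = 160·sin(2·t) und Einsetzen von t = pi/2, finden wir s = 0.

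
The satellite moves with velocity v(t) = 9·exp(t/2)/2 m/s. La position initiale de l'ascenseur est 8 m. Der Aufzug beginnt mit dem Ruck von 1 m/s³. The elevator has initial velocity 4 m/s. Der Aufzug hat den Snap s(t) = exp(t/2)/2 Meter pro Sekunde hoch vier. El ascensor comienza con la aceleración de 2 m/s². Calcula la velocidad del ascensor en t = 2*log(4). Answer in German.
Wir müssen die Stammfunktion unserer Gleichung für den Snap s(t) = exp(t/2)/2 3-mal finden. Die Stammfunktion von dem Snap, mit j(0) = 1, ergibt den Ruck: j(t) = exp(t/2). Das Integral von dem Ruck, mit a(0) = 2, ergibt die Beschleunigung: a(t) = 2·exp(t/2). Durch Integration von der Beschleunigung und Verwendung der Anfangsbedingung v(0) = 4, erhalten wir v(t) = 4·exp(t/2). Aus der Gleichung für die Geschwindigkeit v(t) = 4·exp(t/2), setzen wir t = 2*log(4) ein und erhalten v = 16.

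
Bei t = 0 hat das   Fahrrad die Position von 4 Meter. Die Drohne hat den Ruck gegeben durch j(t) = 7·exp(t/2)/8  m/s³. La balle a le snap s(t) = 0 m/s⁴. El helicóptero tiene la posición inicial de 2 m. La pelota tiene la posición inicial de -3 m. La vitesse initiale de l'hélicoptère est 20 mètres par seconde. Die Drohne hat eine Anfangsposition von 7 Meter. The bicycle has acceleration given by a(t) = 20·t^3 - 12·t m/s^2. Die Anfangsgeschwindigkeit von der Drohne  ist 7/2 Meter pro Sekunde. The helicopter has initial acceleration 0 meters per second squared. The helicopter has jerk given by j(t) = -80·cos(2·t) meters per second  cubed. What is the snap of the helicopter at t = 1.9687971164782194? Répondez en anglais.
We must differentiate our jerk equation j(t) = -80·cos(2·t) 1 time. The derivative of jerk gives snap: s(t) = 160·sin(2·t). Using s(t) = 160·sin(2·t) and substituting t = 1.9687971164782194, we find s = -114.330342004815.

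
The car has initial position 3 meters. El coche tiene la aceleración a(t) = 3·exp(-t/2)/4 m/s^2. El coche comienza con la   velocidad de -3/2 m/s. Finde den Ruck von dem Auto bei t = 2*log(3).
Wir müssen unsere Gleichung für die Beschleunigung a(t) = 3·exp(-t/2)/4 1-mal ableiten. Die Ableitung von der Beschleunigung ergibt den Ruck: j(t) = -3·exp(-t/2)/8. Mit j(t) = -3·exp(-t/2)/8 und Einsetzen von t = 2*log(3), finden wir j = -1/8.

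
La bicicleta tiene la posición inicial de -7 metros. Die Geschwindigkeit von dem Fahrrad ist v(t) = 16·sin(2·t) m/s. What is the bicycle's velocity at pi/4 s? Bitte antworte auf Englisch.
From the given velocity equation v(t) = 16·sin(2·t), we substitute t = pi/4 to get v = 16.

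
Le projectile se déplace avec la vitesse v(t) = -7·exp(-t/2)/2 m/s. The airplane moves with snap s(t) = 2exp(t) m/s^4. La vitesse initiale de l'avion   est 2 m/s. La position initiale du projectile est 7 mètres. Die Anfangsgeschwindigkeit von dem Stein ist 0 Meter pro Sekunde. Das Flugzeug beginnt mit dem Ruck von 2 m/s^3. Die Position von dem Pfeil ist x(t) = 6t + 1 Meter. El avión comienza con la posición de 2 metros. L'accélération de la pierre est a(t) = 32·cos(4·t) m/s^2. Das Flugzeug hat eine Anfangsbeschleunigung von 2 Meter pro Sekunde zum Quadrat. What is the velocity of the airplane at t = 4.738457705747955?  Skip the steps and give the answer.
The answer is 228.515692998837.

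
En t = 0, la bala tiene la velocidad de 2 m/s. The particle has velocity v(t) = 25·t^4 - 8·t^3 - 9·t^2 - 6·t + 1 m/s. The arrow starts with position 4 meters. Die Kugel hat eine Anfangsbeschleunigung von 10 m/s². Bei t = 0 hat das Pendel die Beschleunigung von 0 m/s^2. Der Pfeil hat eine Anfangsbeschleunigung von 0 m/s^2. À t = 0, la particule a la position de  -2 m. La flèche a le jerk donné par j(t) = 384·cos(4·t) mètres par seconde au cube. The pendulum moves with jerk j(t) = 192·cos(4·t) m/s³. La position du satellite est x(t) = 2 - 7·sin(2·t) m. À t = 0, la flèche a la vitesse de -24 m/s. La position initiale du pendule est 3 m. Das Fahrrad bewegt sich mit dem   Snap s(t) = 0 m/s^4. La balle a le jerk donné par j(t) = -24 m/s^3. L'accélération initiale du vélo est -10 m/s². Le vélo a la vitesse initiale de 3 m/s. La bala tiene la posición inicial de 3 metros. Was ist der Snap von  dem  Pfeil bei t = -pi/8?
Um dies zu lösen, müssen wir 1 Ableitung unserer Gleichung für den Ruck j(t) = 384·cos(4·t) nehmen. Die Ableitung von dem Ruck ergibt den Snap: s(t) = -1536·sin(4·t). Aus der Gleichung für den Snap s(t) = -1536·sin(4·t), setzen wir t = -pi/8 ein und erhalten s = 1536.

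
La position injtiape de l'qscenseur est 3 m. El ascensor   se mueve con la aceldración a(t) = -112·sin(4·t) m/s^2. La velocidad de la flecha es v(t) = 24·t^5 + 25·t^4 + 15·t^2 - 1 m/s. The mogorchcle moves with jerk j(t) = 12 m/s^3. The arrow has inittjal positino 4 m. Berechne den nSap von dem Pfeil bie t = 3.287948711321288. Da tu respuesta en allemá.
Um dies zu lösen, müssen wir 3 Ableitungen unserer Gleichung für die Geschwindigkeit v(t) = 24·t^5 + 25·t^4 + 15·t^2 - 1 nehmen. Mit d/dt von v(t) finden wir a(t) = 120·t^4 + 100·t^3 + 30·t. Die Ableitung von der Beschleunigung ergibt den Ruck: j(t) = 480·t^3 + 300·t^2 + 30. Durch Ableiten von dem Ruck erhalten wir den Snap: s(t) = 1440·t^2 + 600·t. Mit s(t) = 1440·t^2 + 600·t und Einsetzen von t = 3.287948711321288, finden wir s = 17540.0429155150.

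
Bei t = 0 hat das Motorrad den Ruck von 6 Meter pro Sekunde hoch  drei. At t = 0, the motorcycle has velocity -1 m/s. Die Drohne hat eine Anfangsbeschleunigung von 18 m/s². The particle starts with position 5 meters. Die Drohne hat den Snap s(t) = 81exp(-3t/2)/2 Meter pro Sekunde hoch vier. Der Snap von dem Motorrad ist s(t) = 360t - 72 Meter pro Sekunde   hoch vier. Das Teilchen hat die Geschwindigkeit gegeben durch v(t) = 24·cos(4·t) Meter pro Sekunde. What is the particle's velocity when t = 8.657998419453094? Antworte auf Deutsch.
Mit v(t) = 24·cos(4·t) und Einsetzen von t = 8.657998419453094, finden wir v = -23.9334733644795.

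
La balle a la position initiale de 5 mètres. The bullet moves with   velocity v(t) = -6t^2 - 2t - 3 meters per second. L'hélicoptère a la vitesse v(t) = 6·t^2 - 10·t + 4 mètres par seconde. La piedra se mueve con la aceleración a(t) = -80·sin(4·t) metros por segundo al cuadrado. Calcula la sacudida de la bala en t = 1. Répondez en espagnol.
Debemos derivar nuestra ecuación de la velocidad v(t) = -6·t^2 - 2·t - 3 2 veces. Derivando la velocidad, obtenemos la aceleración: a(t) = -12·t - 2. La derivada de la aceleración da la sacudida: j(t) = -12. Usando j(t) = -12 y sustituyendo t = 1, encontramos j = -12.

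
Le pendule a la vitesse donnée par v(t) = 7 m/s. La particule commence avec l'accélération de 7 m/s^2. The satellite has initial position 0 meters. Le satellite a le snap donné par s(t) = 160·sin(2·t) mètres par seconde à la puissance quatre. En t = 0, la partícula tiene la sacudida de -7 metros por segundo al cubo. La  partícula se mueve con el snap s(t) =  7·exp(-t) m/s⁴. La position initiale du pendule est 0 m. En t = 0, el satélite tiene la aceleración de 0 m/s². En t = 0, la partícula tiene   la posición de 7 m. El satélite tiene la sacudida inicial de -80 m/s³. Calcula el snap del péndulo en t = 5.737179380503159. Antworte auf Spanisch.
Partiendo de la velocidad v(t) = 7, tomamos 3 derivadas. Tomando d/dt de v(t), encontramos a(t) = 0. Derivando la aceleración, obtenemos la sacudida: j(t) = 0. La derivada de la sacudida da el snap: s(t) = 0. Tenemos el snap s(t) = 0. Sustituyendo t = 5.737179380503159: s(5.737179380503159) = 0.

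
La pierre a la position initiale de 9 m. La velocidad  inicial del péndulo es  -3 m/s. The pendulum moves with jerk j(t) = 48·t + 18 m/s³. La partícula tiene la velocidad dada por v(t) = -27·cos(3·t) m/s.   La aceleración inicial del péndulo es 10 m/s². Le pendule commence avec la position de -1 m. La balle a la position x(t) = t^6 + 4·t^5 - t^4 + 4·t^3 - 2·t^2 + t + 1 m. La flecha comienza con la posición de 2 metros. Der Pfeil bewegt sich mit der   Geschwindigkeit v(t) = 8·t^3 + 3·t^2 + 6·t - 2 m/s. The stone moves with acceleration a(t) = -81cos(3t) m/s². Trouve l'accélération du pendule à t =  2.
En partant du jerk j(t) = 48·t + 18, nous prenons 1 primitive. La primitive du jerk est l'accélération. En utilisant a(0) = 10, nous obtenons a(t) = 24·t^2 + 18·t + 10. De l'équation de l'accélération a(t) = 24·t^2 + 18·t + 10, nous substituons t = 2 pour obtenir a = 142.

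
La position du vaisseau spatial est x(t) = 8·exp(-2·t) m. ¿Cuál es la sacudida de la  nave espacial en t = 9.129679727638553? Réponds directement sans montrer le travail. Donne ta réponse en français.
Le jerk à t = 9.129679727638553 est j = -7.52039963153344E-7.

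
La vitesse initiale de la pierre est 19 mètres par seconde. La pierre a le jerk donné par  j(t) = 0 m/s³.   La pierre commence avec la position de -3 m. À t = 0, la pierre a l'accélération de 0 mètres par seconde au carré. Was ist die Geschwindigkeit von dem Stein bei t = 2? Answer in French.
Pour résoudre ceci, nous devons prendre 2 primitives de notre équation du jerk j(t) = 0. En prenant ∫j(t)dt et en appliquant a(0) = 0, nous trouvons a(t) = 0. La primitive de l'accélération est la vitesse. En utilisant v(0) = 19, nous obtenons v(t) = 19. Nous avons la vitesse v(t) = 19. En substituant t = 2: v(2) = 19.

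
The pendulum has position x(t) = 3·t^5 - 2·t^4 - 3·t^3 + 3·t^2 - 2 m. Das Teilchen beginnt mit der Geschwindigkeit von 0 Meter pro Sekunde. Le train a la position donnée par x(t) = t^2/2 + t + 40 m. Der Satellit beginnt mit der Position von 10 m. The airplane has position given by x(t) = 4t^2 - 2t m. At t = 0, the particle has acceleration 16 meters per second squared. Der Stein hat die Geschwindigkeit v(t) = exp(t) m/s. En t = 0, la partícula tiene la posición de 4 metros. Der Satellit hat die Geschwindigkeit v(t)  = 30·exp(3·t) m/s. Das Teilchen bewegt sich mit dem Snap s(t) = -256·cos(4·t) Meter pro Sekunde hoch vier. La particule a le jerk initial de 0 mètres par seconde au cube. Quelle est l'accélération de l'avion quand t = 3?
En partant de la position x(t) = 4·t^2 - 2·t, nous prenons 2 dérivées. En dérivant la position, nous obtenons la vitesse: v(t) = 8·t - 2. En dérivant la vitesse, nous obtenons l'accélération: a(t) = 8. En utilisant a(t) = 8 et en substituant t = 3, nous trouvons a = 8.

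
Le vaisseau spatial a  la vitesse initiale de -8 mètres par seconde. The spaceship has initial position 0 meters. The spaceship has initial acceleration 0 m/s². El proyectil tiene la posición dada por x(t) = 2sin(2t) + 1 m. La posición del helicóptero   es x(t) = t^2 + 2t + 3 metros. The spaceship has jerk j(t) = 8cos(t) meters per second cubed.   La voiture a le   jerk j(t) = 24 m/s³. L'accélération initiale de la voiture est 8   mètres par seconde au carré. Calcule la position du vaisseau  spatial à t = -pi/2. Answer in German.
Um dies zu lösen, müssen wir 3 Stammfunktionen unserer Gleichung für den Ruck j(t) = 8·cos(t) finden. Das Integral von dem Ruck ist die Beschleunigung. Mit a(0) = 0 erhalten wir a(t) = 8·sin(t). Die Stammfunktion von der Beschleunigung ist die Geschwindigkeit. Mit v(0) = -8 erhalten wir v(t) = -8·cos(t). Mit ∫v(t)dt und Anwendung von x(0) = 0, finden wir x(t) = -8·sin(t). Aus der Gleichung für die Position x(t) = -8·sin(t), setzen wir t = -pi/2 ein und erhalten x = 8.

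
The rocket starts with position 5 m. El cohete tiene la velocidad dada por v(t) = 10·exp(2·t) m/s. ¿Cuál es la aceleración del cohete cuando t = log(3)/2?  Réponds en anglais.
We must differentiate our velocity equation v(t) = 10·exp(2·t) 1 time. Differentiating velocity, we get acceleration: a(t) = 20·exp(2·t). Using a(t) = 20·exp(2·t) and substituting t = log(3)/2, we find a = 60.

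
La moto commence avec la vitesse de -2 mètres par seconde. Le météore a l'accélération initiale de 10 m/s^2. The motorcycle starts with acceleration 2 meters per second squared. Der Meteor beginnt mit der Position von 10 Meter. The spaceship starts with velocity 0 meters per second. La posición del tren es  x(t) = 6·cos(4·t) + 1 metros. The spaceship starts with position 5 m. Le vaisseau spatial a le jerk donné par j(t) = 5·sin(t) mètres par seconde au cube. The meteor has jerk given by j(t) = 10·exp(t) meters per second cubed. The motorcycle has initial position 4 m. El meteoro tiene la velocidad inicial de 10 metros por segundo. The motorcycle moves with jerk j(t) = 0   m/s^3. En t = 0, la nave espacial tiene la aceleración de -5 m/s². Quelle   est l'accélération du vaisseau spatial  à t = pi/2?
Pour résoudre ceci, nous devons prendre 1 primitive de notre équation du jerk j(t) = 5·sin(t). En intégrant le jerk et en utilisant la condition initiale a(0) = -5, nous obtenons a(t) = -5·cos(t). En utilisant a(t) = -5·cos(t) et en substituant t = pi/2, nous trouvons a = 0.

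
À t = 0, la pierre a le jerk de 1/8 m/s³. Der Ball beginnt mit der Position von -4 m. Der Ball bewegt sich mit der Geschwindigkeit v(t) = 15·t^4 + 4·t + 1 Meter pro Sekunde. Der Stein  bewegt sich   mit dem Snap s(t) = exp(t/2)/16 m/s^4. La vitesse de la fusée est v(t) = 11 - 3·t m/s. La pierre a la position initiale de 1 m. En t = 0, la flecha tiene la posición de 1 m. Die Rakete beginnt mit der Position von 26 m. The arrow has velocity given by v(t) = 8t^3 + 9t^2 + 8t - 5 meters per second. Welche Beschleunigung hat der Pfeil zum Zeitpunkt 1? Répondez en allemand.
Um dies zu lösen, müssen wir 1 Ableitung unserer Gleichung für die Geschwindigkeit v(t) = 8·t^3 + 9·t^2 + 8·t - 5 nehmen. Die Ableitung von der Geschwindigkeit ergibt die Beschleunigung: a(t) = 24·t^2 + 18·t + 8. Wir haben die Beschleunigung a(t) = 24·t^2 + 18·t + 8. Durch Einsetzen von t = 1: a(1) = 50.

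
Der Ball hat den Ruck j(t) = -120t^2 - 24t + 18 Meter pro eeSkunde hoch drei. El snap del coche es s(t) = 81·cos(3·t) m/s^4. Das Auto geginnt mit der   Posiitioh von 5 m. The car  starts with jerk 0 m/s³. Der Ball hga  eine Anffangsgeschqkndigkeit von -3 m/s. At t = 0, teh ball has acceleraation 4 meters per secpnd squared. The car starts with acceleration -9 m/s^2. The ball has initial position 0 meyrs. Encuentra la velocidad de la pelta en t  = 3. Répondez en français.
Pour résoudre ceci, nous devons prendre 2 intégrales de notre équation du jerk j(t) = -120·t^2 - 24·t + 18. En intégrant le jerk et en utilisant la condition initiale a(0) = 4, nous obtenons a(t) = -40·t^3 - 12·t^2 + 18·t + 4. L'intégrale de l'accélération est la vitesse. En utilisant v(0) = -3, nous obtenons v(t) = -10·t^4 - 4·t^3 + 9·t^2 + 4·t - 3. En utilisant v(t) = -10·t^4 - 4·t^3 + 9·t^2 + 4·t - 3 et en substituant t = 3, nous trouvons v = -828.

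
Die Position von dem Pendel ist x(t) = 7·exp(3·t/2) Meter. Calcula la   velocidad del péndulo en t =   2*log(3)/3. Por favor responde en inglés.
To solve this, we need to take 1 derivative of our position equation x(t) = 7·exp(3·t/2). The derivative of position gives velocity: v(t) = 21·exp(3·t/2)/2. From the given velocity equation v(t) = 21·exp(3·t/2)/2, we substitute t = 2*log(3)/3 to get v = 63/2.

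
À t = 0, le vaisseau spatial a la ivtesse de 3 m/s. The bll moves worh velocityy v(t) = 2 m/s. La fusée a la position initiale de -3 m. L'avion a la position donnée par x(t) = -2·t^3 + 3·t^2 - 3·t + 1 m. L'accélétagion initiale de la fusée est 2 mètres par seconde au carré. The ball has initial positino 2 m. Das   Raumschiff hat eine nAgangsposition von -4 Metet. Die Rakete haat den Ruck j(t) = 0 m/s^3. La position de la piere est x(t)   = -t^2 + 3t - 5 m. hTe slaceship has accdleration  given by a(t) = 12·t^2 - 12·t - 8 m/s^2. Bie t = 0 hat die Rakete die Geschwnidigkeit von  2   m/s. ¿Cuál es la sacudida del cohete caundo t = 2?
De la ecuación de la sacudida j(t) = 0, sustituimos t = 2 para obtener j = 0.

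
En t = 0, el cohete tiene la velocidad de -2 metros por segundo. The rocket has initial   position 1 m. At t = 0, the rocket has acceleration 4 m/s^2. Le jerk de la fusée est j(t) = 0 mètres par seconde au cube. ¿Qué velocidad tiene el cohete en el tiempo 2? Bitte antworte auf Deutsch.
Ausgehend von dem Ruck j(t) = 0, nehmen wir 2 Stammfunktionen. Das Integral von dem Ruck, mit a(0) = 4, ergibt die Beschleunigung: a(t) = 4. Das Integral von der Beschleunigung ist die Geschwindigkeit. Mit v(0) = -2 erhalten wir v(t) = 4·t - 2. Aus der Gleichung für die Geschwindigkeit v(t) = 4·t - 2, setzen wir t = 2 ein und erhalten v = 6.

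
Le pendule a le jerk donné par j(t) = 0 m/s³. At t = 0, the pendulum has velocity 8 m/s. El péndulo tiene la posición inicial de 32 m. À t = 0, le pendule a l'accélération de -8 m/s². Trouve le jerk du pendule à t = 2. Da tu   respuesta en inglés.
Using j(t) = 0 and substituting t = 2, we find j = 0.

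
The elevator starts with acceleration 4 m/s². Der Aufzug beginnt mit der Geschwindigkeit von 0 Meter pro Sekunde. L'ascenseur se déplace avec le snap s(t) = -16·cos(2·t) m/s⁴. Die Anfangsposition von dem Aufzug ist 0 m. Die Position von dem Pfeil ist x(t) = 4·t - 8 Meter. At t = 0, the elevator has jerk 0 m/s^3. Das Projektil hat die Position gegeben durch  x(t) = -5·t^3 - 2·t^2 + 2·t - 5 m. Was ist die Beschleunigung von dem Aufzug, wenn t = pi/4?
Um dies zu lösen, müssen wir 2 Stammfunktionen unserer Gleichung für den Snap s(t) = -16·cos(2·t) finden. Durch Integration von dem Snap und Verwendung der Anfangsbedingung j(0) = 0, erhalten wir j(t) = -8·sin(2·t). Mit ∫j(t)dt und Anwendung von a(0) = 4, finden wir a(t) = 4·cos(2·t). Aus der Gleichung für die Beschleunigung a(t) = 4·cos(2·t), setzen wir t = pi/4 ein und erhalten a = 0.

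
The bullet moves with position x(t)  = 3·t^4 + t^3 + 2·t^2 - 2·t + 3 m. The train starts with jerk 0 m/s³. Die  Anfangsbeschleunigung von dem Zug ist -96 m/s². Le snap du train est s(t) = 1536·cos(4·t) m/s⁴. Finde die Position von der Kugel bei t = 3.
Aus der Gleichung für die Position x(t) = 3·t^4 + t^3 + 2·t^2 - 2·t + 3, setzen wir t = 3 ein und erhalten x = 285.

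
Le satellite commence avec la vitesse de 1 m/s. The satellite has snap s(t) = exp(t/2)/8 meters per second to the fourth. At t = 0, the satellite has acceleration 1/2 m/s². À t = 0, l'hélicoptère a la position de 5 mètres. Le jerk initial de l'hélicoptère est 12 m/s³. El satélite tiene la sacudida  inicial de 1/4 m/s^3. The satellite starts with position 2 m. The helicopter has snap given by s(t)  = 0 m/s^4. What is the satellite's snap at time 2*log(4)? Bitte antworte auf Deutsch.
Mit s(t) = exp(t/2)/8 und Einsetzen von t = 2*log(4), finden wir s = 1/2.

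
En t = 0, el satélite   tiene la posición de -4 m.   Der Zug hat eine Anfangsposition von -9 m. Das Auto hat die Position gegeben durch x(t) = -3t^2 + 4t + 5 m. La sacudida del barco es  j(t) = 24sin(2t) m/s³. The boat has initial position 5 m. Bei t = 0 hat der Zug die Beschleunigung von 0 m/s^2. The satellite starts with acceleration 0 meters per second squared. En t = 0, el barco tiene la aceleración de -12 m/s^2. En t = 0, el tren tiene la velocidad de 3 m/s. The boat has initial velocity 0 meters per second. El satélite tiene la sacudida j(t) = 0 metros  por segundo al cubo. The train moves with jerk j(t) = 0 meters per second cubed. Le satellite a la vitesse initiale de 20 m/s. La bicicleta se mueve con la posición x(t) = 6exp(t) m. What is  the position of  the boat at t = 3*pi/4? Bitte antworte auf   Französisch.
Nous devons intégrer notre équation du jerk j(t) = 24·sin(2·t) 3 fois. En intégrant le jerk et en utilisant la condition initiale a(0) = -12, nous obtenons a(t) = -12·cos(2·t). En prenant ∫a(t)dt et en appliquant v(0) = 0, nous trouvons v(t) = -6·sin(2·t). L'intégrale de la vitesse est la position. En utilisant x(0) = 5, nous obtenons x(t) = 3·cos(2·t) + 2. De l'équation de la position x(t) = 3·cos(2·t) + 2, nous substituons t = 3*pi/4 pour obtenir x = 2.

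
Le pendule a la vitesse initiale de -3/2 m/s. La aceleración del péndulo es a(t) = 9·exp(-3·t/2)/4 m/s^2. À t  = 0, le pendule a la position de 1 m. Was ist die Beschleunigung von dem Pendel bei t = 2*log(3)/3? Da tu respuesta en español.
Usando a(t) = 9·exp(-3·t/2)/4 y sustituyendo t = 2*log(3)/3, encontramos a = 3/4.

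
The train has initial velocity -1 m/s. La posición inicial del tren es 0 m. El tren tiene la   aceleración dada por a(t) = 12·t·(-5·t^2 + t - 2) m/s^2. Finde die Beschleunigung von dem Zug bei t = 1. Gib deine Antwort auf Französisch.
De l'équation de l'accélération a(t) = 12·t·(-5·t^2 + t - 2), nous substituons t = 1 pour obtenir a = -72.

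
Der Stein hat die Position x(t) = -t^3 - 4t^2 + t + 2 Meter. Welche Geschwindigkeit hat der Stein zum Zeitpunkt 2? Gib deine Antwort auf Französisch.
En partant de la position x(t) = -t^3 - 4·t^2 + t + 2, nous prenons 1 dérivée. La dérivée de la position donne la vitesse: v(t) = -3·t^2 - 8·t + 1. De l'équation de la vitesse v(t) = -3·t^2 - 8·t + 1, nous substituons t = 2 pour obtenir v = -27.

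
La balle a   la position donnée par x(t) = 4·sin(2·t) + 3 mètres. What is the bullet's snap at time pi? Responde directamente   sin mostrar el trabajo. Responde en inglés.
The answer is 0.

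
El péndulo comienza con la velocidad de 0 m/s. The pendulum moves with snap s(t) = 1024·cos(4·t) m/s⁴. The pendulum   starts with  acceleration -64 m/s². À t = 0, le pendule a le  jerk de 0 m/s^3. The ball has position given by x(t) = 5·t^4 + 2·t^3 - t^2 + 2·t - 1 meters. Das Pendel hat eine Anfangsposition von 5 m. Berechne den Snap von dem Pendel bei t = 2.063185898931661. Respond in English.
We have snap s(t) = 1024·cos(4·t). Substituting t = 2.063185898931661: s(2.063185898931661) = -397.596401072678.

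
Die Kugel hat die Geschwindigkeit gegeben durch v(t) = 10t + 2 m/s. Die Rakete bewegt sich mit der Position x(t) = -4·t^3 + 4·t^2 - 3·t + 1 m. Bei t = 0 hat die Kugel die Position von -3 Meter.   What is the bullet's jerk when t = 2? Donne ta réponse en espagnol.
Debemos derivar nuestra ecuación de la velocidad v(t) = 10·t + 2 2 veces. Derivando la velocidad, obtenemos la aceleración: a(t) = 10. Derivando la aceleración, obtenemos la sacudida: j(t) = 0. Usando j(t) = 0 y sustituyendo t = 2, encontramos j = 0.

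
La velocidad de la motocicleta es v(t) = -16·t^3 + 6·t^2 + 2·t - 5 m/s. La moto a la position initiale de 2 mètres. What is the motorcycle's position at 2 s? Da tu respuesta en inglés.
We must find the antiderivative of our velocity equation v(t) = -16·t^3 + 6·t^2 + 2·t - 5 1 time. The integral of velocity, with x(0) = 2, gives position: x(t) = -4·t^4 + 2·t^3 + t^2 - 5·t + 2. We have position x(t) = -4·t^4 + 2·t^3 + t^2 - 5·t + 2. Substituting t = 2: x(2) = -52.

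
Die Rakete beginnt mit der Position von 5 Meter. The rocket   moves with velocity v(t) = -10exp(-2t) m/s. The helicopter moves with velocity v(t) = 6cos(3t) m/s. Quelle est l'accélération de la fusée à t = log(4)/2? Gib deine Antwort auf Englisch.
Starting from velocity v(t) = -10·exp(-2·t), we take 1 derivative. The derivative of velocity gives acceleration: a(t) = 20·exp(-2·t). We have acceleration a(t) = 20·exp(-2·t). Substituting t = log(4)/2: a(log(4)/2) = 5.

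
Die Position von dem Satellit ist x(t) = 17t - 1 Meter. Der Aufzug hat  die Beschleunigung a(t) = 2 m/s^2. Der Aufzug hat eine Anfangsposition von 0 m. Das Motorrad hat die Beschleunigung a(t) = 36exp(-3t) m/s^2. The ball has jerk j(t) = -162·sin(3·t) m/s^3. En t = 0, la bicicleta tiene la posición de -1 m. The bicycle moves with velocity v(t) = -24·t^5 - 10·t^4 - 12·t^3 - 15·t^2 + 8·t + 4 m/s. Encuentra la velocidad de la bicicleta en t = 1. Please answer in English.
We have velocity v(t) = -24·t^5 - 10·t^4 - 12·t^3 - 15·t^2 + 8·t + 4. Substituting t = 1: v(1) = -49.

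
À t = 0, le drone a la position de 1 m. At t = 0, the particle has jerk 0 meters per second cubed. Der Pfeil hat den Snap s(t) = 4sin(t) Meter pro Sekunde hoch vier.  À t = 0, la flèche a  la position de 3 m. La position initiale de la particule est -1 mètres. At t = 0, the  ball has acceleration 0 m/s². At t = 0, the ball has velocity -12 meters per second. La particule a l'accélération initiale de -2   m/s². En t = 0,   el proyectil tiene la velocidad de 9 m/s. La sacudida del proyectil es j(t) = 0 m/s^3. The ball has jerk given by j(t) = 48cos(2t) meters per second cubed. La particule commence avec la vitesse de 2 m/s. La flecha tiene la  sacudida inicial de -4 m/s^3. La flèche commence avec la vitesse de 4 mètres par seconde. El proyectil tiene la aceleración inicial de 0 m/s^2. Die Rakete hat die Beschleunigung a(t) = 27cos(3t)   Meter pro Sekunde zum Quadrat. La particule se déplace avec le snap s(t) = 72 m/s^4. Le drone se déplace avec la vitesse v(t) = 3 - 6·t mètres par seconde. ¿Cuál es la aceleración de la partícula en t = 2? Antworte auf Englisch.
To find the answer, we compute 2 integrals of s(t) = 72. The antiderivative of snap is jerk. Using j(0) = 0, we get j(t) = 72·t. Finding the antiderivative of j(t) and using a(0) = -2: a(t) = 36·t^2 - 2. Using a(t) = 36·t^2 - 2 and substituting t = 2, we find a = 142.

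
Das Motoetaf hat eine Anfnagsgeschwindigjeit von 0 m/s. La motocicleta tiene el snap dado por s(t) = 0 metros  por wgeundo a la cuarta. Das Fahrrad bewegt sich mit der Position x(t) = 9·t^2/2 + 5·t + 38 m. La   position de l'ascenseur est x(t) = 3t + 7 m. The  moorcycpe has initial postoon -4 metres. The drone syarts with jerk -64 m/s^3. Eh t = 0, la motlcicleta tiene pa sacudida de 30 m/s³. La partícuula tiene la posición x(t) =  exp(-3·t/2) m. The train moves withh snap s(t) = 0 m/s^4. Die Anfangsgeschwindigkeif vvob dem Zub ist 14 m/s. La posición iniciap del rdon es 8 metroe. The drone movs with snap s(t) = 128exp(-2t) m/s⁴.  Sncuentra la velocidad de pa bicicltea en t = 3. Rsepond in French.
Nous devons dériver notre équation de la position x(t) = 9·t^2/2 + 5·t + 38 1 fois. La dérivée de la position donne la vitesse: v(t) = 9·t + 5. En utilisant v(t) = 9·t + 5 et en substituant t = 3, nous trouvons v = 32.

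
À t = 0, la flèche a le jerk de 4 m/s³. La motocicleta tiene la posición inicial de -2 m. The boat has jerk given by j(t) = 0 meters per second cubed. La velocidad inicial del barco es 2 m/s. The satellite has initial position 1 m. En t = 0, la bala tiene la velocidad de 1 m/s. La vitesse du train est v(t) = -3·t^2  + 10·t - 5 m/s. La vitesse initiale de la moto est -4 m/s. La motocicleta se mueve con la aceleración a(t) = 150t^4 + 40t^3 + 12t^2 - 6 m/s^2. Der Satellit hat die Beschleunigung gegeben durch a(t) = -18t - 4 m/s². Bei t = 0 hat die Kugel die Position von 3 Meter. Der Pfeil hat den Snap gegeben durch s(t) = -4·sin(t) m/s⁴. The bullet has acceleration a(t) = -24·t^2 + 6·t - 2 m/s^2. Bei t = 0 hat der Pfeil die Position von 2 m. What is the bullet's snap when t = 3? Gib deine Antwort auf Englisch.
We must differentiate our acceleration equation a(t) = -24·t^2 + 6·t - 2 2 times. Differentiating acceleration, we get jerk: j(t) = 6 - 48·t. Differentiating jerk, we get snap: s(t) = -48. Using s(t) = -48 and substituting t = 3, we find s = -48.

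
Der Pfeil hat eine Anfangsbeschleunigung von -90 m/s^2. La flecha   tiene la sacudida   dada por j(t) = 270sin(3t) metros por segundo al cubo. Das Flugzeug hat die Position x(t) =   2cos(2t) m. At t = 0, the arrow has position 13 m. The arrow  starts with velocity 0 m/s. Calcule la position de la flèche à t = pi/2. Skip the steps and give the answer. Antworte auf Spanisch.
La respuesta es 3.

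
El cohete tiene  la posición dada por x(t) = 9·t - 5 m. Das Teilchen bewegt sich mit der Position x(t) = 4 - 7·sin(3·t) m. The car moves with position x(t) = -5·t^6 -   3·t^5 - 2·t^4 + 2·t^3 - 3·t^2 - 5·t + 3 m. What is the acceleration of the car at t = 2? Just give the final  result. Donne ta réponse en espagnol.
En t = 2, a = -2958.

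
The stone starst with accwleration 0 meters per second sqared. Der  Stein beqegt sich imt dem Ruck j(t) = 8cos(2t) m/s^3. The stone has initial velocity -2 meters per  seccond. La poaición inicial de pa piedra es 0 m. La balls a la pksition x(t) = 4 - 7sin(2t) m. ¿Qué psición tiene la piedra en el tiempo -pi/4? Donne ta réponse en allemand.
Ausgehend von dem Ruck j(t) = 8·cos(2·t), nehmen wir 3 Integrale. Die Stammfunktion von dem Ruck ist die Beschleunigung. Mit a(0) = 0 erhalten wir a(t) = 4·sin(2·t). Durch Integration von der Beschleunigung und Verwendung der Anfangsbedingung v(0) = -2, erhalten wir v(t) = -2·cos(2·t). Durch Integration von der Geschwindigkeit und Verwendung der Anfangsbedingung x(0) = 0, erhalten wir x(t) = -sin(2·t). Aus der Gleichung für die Position x(t) = -sin(2·t), setzen wir t = -pi/4 ein und erhalten x = 1.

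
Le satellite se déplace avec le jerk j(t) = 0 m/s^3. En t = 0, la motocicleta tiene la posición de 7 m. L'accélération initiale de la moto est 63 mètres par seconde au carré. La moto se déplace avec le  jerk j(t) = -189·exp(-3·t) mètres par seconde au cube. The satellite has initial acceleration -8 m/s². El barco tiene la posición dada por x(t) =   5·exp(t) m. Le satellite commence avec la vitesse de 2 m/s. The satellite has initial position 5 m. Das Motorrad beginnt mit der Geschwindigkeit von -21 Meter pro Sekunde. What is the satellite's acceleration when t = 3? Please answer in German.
Ausgehend von dem Ruck j(t) = 0, nehmen wir 1 Integral. Durch Integration von dem Ruck und Verwendung der Anfangsbedingung a(0) = -8, erhalten wir a(t) = -8. Wir haben die Beschleunigung a(t) = -8. Durch Einsetzen von t = 3: a(3) = -8.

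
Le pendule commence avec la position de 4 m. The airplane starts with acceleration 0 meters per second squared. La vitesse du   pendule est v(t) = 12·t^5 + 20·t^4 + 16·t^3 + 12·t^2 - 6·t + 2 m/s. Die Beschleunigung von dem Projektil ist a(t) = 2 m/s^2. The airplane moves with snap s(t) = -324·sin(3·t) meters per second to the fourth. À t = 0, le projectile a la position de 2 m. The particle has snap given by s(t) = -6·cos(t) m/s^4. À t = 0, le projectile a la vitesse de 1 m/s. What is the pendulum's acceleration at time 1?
Starting from velocity v(t) = 12·t^5 + 20·t^4 + 16·t^3 + 12·t^2 - 6·t + 2, we take 1 derivative. The derivative of velocity gives acceleration: a(t) = 60·t^4 + 80·t^3 + 48·t^2 + 24·t - 6. From the given acceleration equation a(t) = 60·t^4 + 80·t^3 + 48·t^2 + 24·t - 6, we substitute t = 1 to get a = 206.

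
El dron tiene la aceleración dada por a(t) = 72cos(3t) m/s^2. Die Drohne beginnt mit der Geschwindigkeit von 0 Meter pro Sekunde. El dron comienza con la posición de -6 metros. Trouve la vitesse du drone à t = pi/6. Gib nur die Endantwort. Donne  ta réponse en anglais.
At t = pi/6, v = 24.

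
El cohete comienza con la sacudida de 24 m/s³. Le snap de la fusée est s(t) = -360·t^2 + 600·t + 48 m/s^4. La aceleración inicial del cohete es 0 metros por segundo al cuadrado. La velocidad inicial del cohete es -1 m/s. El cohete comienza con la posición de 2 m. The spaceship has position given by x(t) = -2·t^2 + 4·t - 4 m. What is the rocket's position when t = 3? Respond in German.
Um dies zu lösen, müssen wir 4 Integrale unserer Gleichung für den Snap s(t) = -360·t^2 + 600·t + 48 finden. Mit ∫s(t)dt und Anwendung von j(0) = 24, finden wir j(t) = -120·t^3 + 300·t^2 + 48·t + 24. Mit ∫j(t)dt und Anwendung von a(0) = 0, finden wir a(t) = 2·t·(-15·t^3 + 50·t^2 + 12·t + 12). Durch Integration von der Beschleunigung und Verwendung der Anfangsbedingung v(0) = -1, erhalten wir v(t) = -6·t^5 + 25·t^4 + 8·t^3 + 12·t^2 - 1. Das Integral von der Geschwindigkeit ist die Position. Mit x(0) = 2 erhalten wir x(t) = -t^6 + 5·t^5 + 2·t^4 + 4·t^3 - t + 2. Mit x(t) = -t^6 + 5·t^5 + 2·t^4 + 4·t^3 - t + 2 und Einsetzen von t = 3, finden wir x = 755.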